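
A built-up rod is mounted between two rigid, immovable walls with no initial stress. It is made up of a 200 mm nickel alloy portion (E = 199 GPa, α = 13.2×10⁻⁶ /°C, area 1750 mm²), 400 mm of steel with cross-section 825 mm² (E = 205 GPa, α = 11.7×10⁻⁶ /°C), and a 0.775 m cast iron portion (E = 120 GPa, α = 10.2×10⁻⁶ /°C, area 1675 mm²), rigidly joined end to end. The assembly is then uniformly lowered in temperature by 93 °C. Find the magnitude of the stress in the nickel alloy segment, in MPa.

Free thermal contraction of the whole bar: Σ αᵢΔT Lᵢ = 13.2×10⁻⁶×93×200 + 11.7×10⁻⁶×93×400 + 10.2×10⁻⁶×93×775 = 1.416 mm.
The walls prevent any net length change, so an axial force P (same in every segment) develops. Compatibility: P · Σ Lᵢ/(AᵢEᵢ) = δ_free.
The series flexibility is Σ Lᵢ/(AᵢEᵢ) = 200/(1750×199×10³) + 400/(825×205×10³) + 775/(1675×120×10³) = 6.795×10⁻⁶ mm/N.
P = 1.416 / 6.795×10⁻⁶ = 208400 N = 208.4 kN, tensile.
σ_{nickel alloy} = P / A = 208400 / 1750 = 119.1 MPa.

σ ≈ 119 MPa (tensile)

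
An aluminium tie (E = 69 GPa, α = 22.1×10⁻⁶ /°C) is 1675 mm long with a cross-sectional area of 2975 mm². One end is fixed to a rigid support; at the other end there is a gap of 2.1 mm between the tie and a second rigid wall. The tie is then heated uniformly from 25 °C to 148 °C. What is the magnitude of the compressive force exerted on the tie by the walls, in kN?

If the wall were absent the tie would grow by αΔT L = 22.1×10⁻⁶ × 123 × 1675 = 4.553 mm.
After closing the 2.1 mm clearance, 4.553 − 2.1 = 2.453 mm of expansion remains to be suppressed by the wall.
So σ = E(δ_free − g)/L = 69×10³ × 2.453/1675 = 101.1 MPa.
P = σA = 101.1 × 2975 = 300.6 kN.

P ≈ 301 kN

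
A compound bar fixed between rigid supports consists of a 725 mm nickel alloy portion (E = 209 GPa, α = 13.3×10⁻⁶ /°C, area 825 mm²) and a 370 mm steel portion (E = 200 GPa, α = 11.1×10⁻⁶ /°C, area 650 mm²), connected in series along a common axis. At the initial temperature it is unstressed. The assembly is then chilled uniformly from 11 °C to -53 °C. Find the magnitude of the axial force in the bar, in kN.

Free thermal contraction of the whole bar: Σ αᵢΔT Lᵢ = 13.3×10⁻⁶×64×725 + 11.1×10⁻⁶×64×370 = 0.88 mm.
Since the ends are fixed, an axial force P builds up, equal in every segment, with P · Σ Lᵢ/(AᵢEᵢ) = δ_free.
Σ Lᵢ/(AᵢEᵢ) = 725/(825×209×10³) + 370/(650×200×10³) = 7.051×10⁻⁶ mm/N.
So P = 0.88 / 7.051×10⁻⁶ = 124.8 kN, tensile.

P ≈ 125 kN (tensile)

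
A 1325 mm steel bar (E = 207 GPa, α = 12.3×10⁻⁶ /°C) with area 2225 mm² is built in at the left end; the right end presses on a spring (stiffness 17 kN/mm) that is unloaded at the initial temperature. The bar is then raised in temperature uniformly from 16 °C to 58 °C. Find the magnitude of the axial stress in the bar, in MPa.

σ ≈ 4.99 MPa (compressive)

Free thermal expansion: δ_free = αΔT L = 12.3×10⁻⁶ × 42 × 1325 = 0.6845 mm.
With a force P in the spring, the elastic change of the bar is PL/(AE) and that of the spring is P/k; compatibility requires their sum to equal δ_free.
So P = δ_free / [L/(AE) + 1/k] = 0.6845 / [ 1325/(2225×207×10³) + 1/(17×10³) ].
P = 0.6845 / 6.17×10⁻⁵ = 11090 N.
σ = P/A = 11090/2225 = 4.986 MPa.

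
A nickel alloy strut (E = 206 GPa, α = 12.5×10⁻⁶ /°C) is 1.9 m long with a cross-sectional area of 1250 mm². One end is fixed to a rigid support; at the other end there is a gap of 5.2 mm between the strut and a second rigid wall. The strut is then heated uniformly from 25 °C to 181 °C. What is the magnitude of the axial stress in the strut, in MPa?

If the wall were absent the strut would grow by αΔT L = 12.5×10⁻⁶ × 156 × 1900 = 3.705 mm.
This is smaller than the 5.2 mm clearance, so the strut expands freely without reaching the stop — the stress is zero.

σ ≈ 0 MPa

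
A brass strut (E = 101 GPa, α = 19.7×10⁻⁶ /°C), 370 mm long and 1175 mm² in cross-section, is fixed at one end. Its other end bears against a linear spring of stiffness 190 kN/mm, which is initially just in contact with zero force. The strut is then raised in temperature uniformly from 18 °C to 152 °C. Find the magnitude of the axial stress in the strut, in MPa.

If the spring were absent the strut would lengthen by αΔT L = 19.7×10⁻⁶ × 134 × 370 = 0.9767 mm.
With a force P in the spring, the elastic change of the strut is PL/(AE) and that of the spring is P/k; compatibility requires their sum to equal δ_free.
P [ L/(AE) + 1/k ] = δ_free → P [ 370/(1175×101×10³) + 1/(190×10³) ] = 0.9767.
P = 0.9767 / 8.381×10⁻⁶ = 116500 N.
σ = P/A = 116500/1175 = 99.18 MPa.

σ ≈ 99.2 MPa (compressive)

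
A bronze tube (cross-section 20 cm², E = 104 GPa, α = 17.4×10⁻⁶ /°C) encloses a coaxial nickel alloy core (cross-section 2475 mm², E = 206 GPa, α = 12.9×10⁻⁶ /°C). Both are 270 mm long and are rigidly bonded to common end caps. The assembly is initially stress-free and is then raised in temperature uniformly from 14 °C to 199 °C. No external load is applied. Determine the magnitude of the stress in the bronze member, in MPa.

σ ≈ 61.5 MPa (compressive)

Equilibrium of a rigid end plate with no external load gives equal and opposite internal forces ±P in the two members. Since α_{bronze} > α_{nickel alloy}, heating drives the bronze into compression and the nickel alloy into tension.
Setting the final lengths equal and cancelling L: (α₁ − α₂)ΔT = P/(A₁E₁) + P/(A₂E₂).
|α₁ − α₂|·ΔT = 4.5×10⁻⁶ × 185 = 0.0008325.
1/(A₁E₁) + 1/(A₂E₂) = 1/(2000×104×10³) + 1/(2475×206×10³) = 6.769×10⁻⁹ N⁻¹.
P = 0.0008325 / 6.769×10⁻⁹ = 123000 N = 123 kN.
σ_{bronze} = P/A₁ = 123000/2000 = 61.49 MPa, compressive.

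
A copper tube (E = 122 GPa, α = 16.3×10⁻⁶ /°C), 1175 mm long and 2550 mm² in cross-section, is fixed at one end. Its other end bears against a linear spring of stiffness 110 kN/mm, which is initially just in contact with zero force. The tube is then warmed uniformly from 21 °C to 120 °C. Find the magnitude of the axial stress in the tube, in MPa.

If the spring were absent the tube would lengthen by αΔT L = 16.3×10⁻⁶ × 99 × 1175 = 1.896 mm.
With a force P in the spring, the elastic change of the tube is PL/(AE) and that of the spring is P/k; compatibility requires their sum to equal δ_free.
So P = δ_free / [L/(AE) + 1/k] = 1.896 / [ 1175/(2550×122×10³) + 1/(110×10³) ].
P = 1.896 / 1.287×10⁻⁵ = 147400 N.
σ = P/A = 147400/2550 = 57.79 MPa.

σ ≈ 57.8 MPa (compressive)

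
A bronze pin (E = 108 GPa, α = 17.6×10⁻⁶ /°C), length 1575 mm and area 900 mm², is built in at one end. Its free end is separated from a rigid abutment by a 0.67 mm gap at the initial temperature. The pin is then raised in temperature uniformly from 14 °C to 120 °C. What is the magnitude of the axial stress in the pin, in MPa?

Unrestrained expansion: δ_free = αΔT L = 17.6×10⁻⁶ × 106 × 1575 = 2.938 mm.
The gap closes (δ_free > 0.67 mm) and the wall then resists a further 2.938 − 0.67 = 2.268 mm of expansion.
So σ = E(δ_free − g)/L = 108×10³ × 2.268/1575 = 155.5 MPa.

σ ≈ 156 MPa (compressive)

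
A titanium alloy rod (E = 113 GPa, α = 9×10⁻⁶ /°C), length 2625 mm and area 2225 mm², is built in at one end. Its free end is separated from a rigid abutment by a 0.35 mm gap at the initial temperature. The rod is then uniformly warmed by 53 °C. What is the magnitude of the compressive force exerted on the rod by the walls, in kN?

P ≈ 86.4 kN

Unrestrained expansion: δ_free = αΔT L = 9×10⁻⁶ × 53 × 2625 = 1.252 mm.
This exceeds the 0.35 mm gap, so the wall pushes back. The portion of expansion that must be recovered elastically is δ_free − gap = 1.252 − 0.35 = 0.9021 mm.
Compatibility: PL/(AE) = 0.9021 mm, so σ = P/A = E × (0.9021/2625) = 38.83 MPa.
P = σA = 38.83 × 2225 = 86.41 kN.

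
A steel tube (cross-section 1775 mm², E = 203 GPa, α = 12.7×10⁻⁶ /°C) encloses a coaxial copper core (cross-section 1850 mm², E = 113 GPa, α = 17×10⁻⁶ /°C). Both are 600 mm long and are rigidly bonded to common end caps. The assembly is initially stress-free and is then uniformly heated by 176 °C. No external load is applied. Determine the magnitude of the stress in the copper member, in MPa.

σ ≈ 54.1 MPa (compressive)

Both members must finish at the same length. With the larger α, the copper tends to over-expand; the plates restrain it, putting the copper in compression and the steel in tension. With no external load the two internal forces are equal and opposite, magnitude P.
Equating the net (thermal + elastic) strains gives |α₁ − α₂|·ΔT = P·[1/(A₁E₁) + 1/(A₂E₂)].
|α₁ − α₂|·ΔT = 4.3×10⁻⁶ × 176 = 0.0007568.
1/(A₁E₁) + 1/(A₂E₂) = 1/(1775×203×10³) + 1/(1850×113×10³) = 7.559×10⁻⁹ N⁻¹.
So P = 0.0007568 / 7.559×10⁻⁹ = 100.1 kN.
σ_{copper} = P/A₂ = 100100/1850 = 54.12 MPa, compressive.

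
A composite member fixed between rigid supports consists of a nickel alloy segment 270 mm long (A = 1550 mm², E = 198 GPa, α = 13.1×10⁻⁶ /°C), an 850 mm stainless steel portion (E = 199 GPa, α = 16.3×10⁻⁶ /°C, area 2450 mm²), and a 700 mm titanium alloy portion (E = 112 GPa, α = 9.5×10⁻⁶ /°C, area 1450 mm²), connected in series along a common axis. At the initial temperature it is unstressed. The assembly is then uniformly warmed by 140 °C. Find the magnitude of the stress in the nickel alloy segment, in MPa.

With the walls removed the bar would change length by δ_free = Σ αᵢΔT Lᵢ = 13.1×10⁻⁶×140×270 + 16.3×10⁻⁶×140×850 + 9.5×10⁻⁶×140×700 = 3.366 mm.
The walls prevent any net length change, so an axial force P (same in every segment) develops. Compatibility: P · Σ Lᵢ/(AᵢEᵢ) = δ_free.
The series flexibility is Σ Lᵢ/(AᵢEᵢ) = 270/(1550×198×10³) + 850/(2450×199×10³) + 700/(1450×112×10³) = 6.934×10⁻⁶ mm/N.
Hence P = δ_free / Σ(L/AE) = 3.366/6.934×10⁻⁶ = 485.5 kN (compressive).
σ_{nickel alloy} = P / A = 485500 / 1550 = 313.2 MPa.

σ ≈ 313 MPa (compressive)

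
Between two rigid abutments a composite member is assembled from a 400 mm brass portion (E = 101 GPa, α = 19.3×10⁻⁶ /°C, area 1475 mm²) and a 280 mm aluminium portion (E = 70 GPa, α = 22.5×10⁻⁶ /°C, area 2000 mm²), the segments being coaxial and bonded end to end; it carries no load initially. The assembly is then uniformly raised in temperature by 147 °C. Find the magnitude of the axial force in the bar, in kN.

P ≈ 440 kN (compressive)

With the walls removed the bar would change length by δ_free = Σ αᵢΔT Lᵢ = 19.3×10⁻⁶×147×400 + 22.5×10⁻⁶×147×280 = 2.061 mm.
The walls prevent any net length change, so an axial force P (same in every segment) develops. Compatibility: P · Σ Lᵢ/(AᵢEᵢ) = δ_free.
Σ Lᵢ/(AᵢEᵢ) = 400/(1475×101×10³) + 280/(2000×70×10³) = 4.685×10⁻⁶ mm/N.
So P = 2.061 / 4.685×10⁻⁶ = 439.9 kN, compressive.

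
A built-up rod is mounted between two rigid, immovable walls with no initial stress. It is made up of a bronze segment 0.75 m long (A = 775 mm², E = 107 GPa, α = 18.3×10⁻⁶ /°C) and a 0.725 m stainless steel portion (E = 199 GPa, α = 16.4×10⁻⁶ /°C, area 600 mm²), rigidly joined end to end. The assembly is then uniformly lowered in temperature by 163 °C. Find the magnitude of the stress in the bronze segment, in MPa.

Free thermal contraction of the whole bar: Σ αᵢΔT Lᵢ = 18.3×10⁻⁶×163×750 + 16.4×10⁻⁶×163×725 = 4.175 mm.
The rigid supports impose zero overall length change; the single axial force P common to all segments must satisfy P Σ Lᵢ/(AᵢEᵢ) = δ_free.
The series flexibility is Σ Lᵢ/(AᵢEᵢ) = 750/(775×107×10³) + 725/(600×199×10³) = 1.512×10⁻⁵ mm/N.
So P = 4.175 / 1.512×10⁻⁵ = 276.2 kN, tensile.
σ_{bronze} = P / A = 276200 / 775 = 356.4 MPa.

σ ≈ 356 MPa (tensile)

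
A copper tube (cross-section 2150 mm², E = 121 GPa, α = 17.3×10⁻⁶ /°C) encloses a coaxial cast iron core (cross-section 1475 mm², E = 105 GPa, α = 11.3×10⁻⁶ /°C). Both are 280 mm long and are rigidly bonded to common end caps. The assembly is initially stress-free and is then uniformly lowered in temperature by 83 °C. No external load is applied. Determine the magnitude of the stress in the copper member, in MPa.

σ ≈ 22.5 MPa (tensile)

Equilibrium of a rigid end plate with no external load gives equal and opposite internal forces ±P in the two members. Since α_{copper} > α_{cast iron}, cooling drives the copper into tension and the cast iron into compression.
Setting the final lengths equal and cancelling L: (α₁ − α₂)ΔT = P/(A₁E₁) + P/(A₂E₂).
|α₁ − α₂|·ΔT = 6×10⁻⁶ × 83 = 0.000498.
1/(A₁E₁) + 1/(A₂E₂) = 1/(2150×121×10³) + 1/(1475×105×10³) = 1.03×10⁻⁸ N⁻¹.
P = 0.000498 / 1.03×10⁻⁸ = 48350 N = 48.35 kN.
σ_{copper} = P/A₁ = 48350/2150 = 22.49 MPa, tensile.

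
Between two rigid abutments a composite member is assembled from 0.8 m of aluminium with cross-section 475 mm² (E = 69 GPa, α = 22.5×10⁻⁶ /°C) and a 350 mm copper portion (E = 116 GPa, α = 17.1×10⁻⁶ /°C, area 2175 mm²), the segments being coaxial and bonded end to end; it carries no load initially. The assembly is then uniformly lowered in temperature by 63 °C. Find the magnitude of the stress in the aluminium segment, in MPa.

σ ≈ 123 MPa (tensile)

With the walls removed the bar would change length by δ_free = Σ αᵢΔT Lᵢ = 22.5×10⁻⁶×63×800 + 17.1×10⁻⁶×63×350 = 1.511 mm.
Since the ends are fixed, an axial force P builds up, equal in every segment, with P · Σ Lᵢ/(AᵢEᵢ) = δ_free.
The series flexibility is Σ Lᵢ/(AᵢEᵢ) = 800/(475×69×10³) + 350/(2175×116×10³) = 2.58×10⁻⁵ mm/N.
Hence P = δ_free / Σ(L/AE) = 1.511/2.58×10⁻⁵ = 58.58 kN (tensile).
σ_{aluminium} = P / A = 58580 / 475 = 123.3 MPa.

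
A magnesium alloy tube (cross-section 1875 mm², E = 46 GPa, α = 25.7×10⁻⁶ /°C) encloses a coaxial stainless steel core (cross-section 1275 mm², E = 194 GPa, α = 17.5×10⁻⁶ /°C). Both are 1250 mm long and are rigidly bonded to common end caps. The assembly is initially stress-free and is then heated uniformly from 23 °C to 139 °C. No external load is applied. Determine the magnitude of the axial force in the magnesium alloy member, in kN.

The magnesium alloy has the larger α, so on heating it would change length more than the stainless steel if both were free. The rigid plates force a common final length, so the magnesium alloy is put into compression and the stainless steel into tension, with equal and opposite forces P (no external load).
Compatibility of the two members (thermal + elastic change equal): (α₁ − α₂)ΔT = P·[1/(A₁E₁) + 1/(A₂E₂)].
|α₁ − α₂|·ΔT = 8.2×10⁻⁶ × 116 = 0.0009512.
1/(A₁E₁) + 1/(A₂E₂) = 1/(1875×46×10³) + 1/(1275×194×10³) = 1.564×10⁻⁸ N⁻¹.
So P = 0.0009512 / 1.564×10⁻⁸ = 60.83 kN.

P ≈ 60.8 kN (compressive in the magnesium alloy)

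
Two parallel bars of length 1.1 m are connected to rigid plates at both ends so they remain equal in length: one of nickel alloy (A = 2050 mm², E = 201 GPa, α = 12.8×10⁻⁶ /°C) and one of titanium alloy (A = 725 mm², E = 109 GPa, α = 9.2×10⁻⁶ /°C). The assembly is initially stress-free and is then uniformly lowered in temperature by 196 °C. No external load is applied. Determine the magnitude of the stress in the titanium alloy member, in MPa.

Both members must finish at the same length. With the larger α, the nickel alloy tends to over-contract; the plates restrain it, putting the nickel alloy in tension and the titanium alloy in compression. With no external load the two internal forces are equal and opposite, magnitude P.
Setting the final lengths equal and cancelling L: (α₁ − α₂)ΔT = P/(A₁E₁) + P/(A₂E₂).
|α₁ − α₂|·ΔT = 3.6×10⁻⁶ × 196 = 0.0007056.
1/(A₁E₁) + 1/(A₂E₂) = 1/(2050×201×10³) + 1/(725×109×10³) = 1.508×10⁻⁸ N⁻¹.
P = 0.0007056 / 1.508×10⁻⁸ = 46790 N = 46.79 kN.
σ_{titanium alloy} = P/A₂ = 46790/725 = 64.53 MPa, compressive.

σ ≈ 64.5 MPa (compressive)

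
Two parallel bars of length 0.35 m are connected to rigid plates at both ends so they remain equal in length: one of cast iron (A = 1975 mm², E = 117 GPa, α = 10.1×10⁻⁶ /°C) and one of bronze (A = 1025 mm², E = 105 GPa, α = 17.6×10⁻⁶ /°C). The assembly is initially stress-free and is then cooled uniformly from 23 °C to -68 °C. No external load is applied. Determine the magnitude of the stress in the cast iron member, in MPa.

The bronze has the larger α, so on cooling it would change length more than the cast iron if both were free. The rigid plates force a common final length, so the bronze is put into tension and the cast iron into compression, with equal and opposite forces P (no external load).
Setting the final lengths equal and cancelling L: (α₁ − α₂)ΔT = P/(A₁E₁) + P/(A₂E₂).
|α₁ − α₂|·ΔT = 7.5×10⁻⁶ × 91 = 0.0006825.
1/(A₁E₁) + 1/(A₂E₂) = 1/(1975×117×10³) + 1/(1025×105×10³) = 1.362×10⁻⁸ N⁻¹.
P = 0.0006825 / 1.362×10⁻⁸ = 50110 N = 50.11 kN.
σ_{cast iron} = P/A₁ = 50110/1975 = 25.37 MPa, compressive.

σ ≈ 25.4 MPa (compressive)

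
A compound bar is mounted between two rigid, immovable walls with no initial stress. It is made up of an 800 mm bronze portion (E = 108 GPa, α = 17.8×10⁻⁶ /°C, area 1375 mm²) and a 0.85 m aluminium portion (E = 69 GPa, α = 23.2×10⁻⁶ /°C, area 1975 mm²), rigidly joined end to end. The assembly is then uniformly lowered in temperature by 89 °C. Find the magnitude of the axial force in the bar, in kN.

P ≈ 260 kN (tensile)

If the supports were absent, the total length change would be Σ αᵢΔT Lᵢ = 17.8×10⁻⁶×89×800 + 23.2×10⁻⁶×89×850 = 3.022 mm.
The rigid supports impose zero overall length change; the single axial force P common to all segments must satisfy P Σ Lᵢ/(AᵢEᵢ) = δ_free.
Σ Lᵢ/(AᵢEᵢ) = 800/(1375×108×10³) + 850/(1975×69×10³) = 1.162×10⁻⁵ mm/N.
Hence P = δ_free / Σ(L/AE) = 3.022/1.162×10⁻⁵ = 260 kN (tensile).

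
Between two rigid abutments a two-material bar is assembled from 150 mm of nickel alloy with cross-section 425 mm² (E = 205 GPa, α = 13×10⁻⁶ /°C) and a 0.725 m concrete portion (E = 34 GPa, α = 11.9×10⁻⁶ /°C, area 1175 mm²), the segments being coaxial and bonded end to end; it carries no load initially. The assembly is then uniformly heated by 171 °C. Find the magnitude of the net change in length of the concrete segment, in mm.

|ΔL| ≈ 0.177 mm

If the supports were absent, the total length change would be Σ αᵢΔT Lᵢ = 13×10⁻⁶×171×150 + 11.9×10⁻⁶×171×725 = 1.809 mm.
The walls prevent any net length change, so an axial force P (same in every segment) develops. Compatibility: P · Σ Lᵢ/(AᵢEᵢ) = δ_free.
The series flexibility is Σ Lᵢ/(AᵢEᵢ) = 150/(425×205×10³) + 725/(1175×34×10³) = 1.987×10⁻⁵ mm/N.
Hence P = δ_free / Σ(L/AE) = 1.809/1.987×10⁻⁵ = 91.03 kN (compressive).
For the concrete segment, free thermal change = 11.9×10⁻⁶×171×725 = 1.475 mm and elastic change from P = 91030×725/(1175×34×10³) = 1.652 mm; these oppose, so the net change is 0.177 mm (segment shortens).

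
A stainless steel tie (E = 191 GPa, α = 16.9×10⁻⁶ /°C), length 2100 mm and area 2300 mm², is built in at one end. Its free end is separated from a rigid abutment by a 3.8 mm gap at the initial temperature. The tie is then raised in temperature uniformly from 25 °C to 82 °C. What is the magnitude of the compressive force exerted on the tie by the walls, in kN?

If the wall were absent the tie would grow by αΔT L = 16.9×10⁻⁶ × 57 × 2100 = 2.023 mm.
This is smaller than the 3.8 mm clearance, so the tie expands freely without reaching the stop — the stress is zero.

P ≈ 0 kN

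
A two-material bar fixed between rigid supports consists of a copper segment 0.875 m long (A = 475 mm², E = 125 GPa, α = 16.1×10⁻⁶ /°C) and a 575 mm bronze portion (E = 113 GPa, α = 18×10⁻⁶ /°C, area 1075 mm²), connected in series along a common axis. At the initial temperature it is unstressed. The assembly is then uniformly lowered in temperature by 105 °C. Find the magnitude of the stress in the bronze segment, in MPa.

Free thermal contraction of the whole bar: Σ αᵢΔT Lᵢ = 16.1×10⁻⁶×105×875 + 18×10⁻⁶×105×575 = 2.566 mm.
Since the ends are fixed, an axial force P builds up, equal in every segment, with P · Σ Lᵢ/(AᵢEᵢ) = δ_free.
The series flexibility is Σ Lᵢ/(AᵢEᵢ) = 875/(475×125×10³) + 575/(1075×113×10³) = 1.947×10⁻⁵ mm/N.
Hence P = δ_free / Σ(L/AE) = 2.566/1.947×10⁻⁵ = 131.8 kN (tensile).
σ_{bronze} = P / A = 131800 / 1075 = 122.6 MPa.

σ ≈ 123 MPa (tensile)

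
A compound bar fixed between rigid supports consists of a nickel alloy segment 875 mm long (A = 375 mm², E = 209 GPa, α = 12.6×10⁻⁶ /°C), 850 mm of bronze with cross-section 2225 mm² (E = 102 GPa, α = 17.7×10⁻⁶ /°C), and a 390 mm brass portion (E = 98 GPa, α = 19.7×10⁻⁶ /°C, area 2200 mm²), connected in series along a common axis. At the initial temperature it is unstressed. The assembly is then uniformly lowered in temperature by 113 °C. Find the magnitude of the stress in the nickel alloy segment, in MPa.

σ ≈ 608 MPa (tensile)

With the walls removed the bar would change length by δ_free = Σ αᵢΔT Lᵢ = 12.6×10⁻⁶×113×875 + 17.7×10⁻⁶×113×850 + 19.7×10⁻⁶×113×390 = 3.814 mm.
Since the ends are fixed, an axial force P builds up, equal in every segment, with P · Σ Lᵢ/(AᵢEᵢ) = δ_free.
The series flexibility is Σ Lᵢ/(AᵢEᵢ) = 875/(375×209×10³) + 850/(2225×102×10³) + 390/(2200×98×10³) = 1.672×10⁻⁵ mm/N.
Hence P = δ_free / Σ(L/AE) = 3.814/1.672×10⁻⁵ = 228.1 kN (tensile).
σ_{nickel alloy} = P / A = 228100 / 375 = 608.4 MPa.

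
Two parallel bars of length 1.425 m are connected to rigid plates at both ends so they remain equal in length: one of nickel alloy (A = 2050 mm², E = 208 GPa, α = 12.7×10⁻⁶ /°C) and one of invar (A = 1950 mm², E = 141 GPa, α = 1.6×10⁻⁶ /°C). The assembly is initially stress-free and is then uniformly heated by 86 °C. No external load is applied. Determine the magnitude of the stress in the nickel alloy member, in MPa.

The nickel alloy has the larger α, so on heating it would change length more than the invar if both were free. The rigid plates force a common final length, so the nickel alloy is put into compression and the invar into tension, with equal and opposite forces P (no external load).
Setting the final lengths equal and cancelling L: (α₁ − α₂)ΔT = P/(A₁E₁) + P/(A₂E₂).
|α₁ − α₂|·ΔT = 11.1×10⁻⁶ × 86 = 0.0009546.
1/(A₁E₁) + 1/(A₂E₂) = 1/(2050×208×10³) + 1/(1950×141×10³) = 5.982×10⁻⁹ N⁻¹.
So P = 0.0009546 / 5.982×10⁻⁹ = 159.6 kN.
σ_{nickel alloy} = P/A₁ = 159600/2050 = 77.84 MPa, compressive.

σ ≈ 77.8 MPa (compressive)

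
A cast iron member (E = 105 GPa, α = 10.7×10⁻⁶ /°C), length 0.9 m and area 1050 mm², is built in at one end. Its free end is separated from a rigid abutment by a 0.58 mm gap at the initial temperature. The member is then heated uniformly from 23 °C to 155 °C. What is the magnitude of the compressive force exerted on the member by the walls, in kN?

P ≈ 84.7 kN

If the wall were absent the member would grow by αΔT L = 10.7×10⁻⁶ × 132 × 900 = 1.271 mm.
This exceeds the 0.58 mm gap, so the wall pushes back. The portion of expansion that must be recovered elastically is δ_free − gap = 1.271 − 0.58 = 0.6912 mm.
That suppressed elongation corresponds to σ = E·Δ/L = 105×10³ × 0.6912/900 = 80.64 MPa.
P = σA = 80.64 × 1050 = 84.67 kN.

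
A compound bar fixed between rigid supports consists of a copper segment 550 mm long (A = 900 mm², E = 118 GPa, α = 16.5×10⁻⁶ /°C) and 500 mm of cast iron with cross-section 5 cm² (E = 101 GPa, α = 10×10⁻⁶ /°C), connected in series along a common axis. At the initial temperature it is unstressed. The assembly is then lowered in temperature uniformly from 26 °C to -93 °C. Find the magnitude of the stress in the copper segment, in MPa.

σ ≈ 123 MPa (tensile)

If the supports were absent, the total length change would be Σ αᵢΔT Lᵢ = 16.5×10⁻⁶×119×550 + 10×10⁻⁶×119×500 = 1.675 mm.
Since the ends are fixed, an axial force P builds up, equal in every segment, with P · Σ Lᵢ/(AᵢEᵢ) = δ_free.
The series flexibility is Σ Lᵢ/(AᵢEᵢ) = 550/(900×118×10³) + 500/(500×101×10³) = 1.508×10⁻⁵ mm/N.
So P = 1.675 / 1.508×10⁻⁵ = 111.1 kN, tensile.
σ_{copper} = P / A = 111100 / 900 = 123.4 MPa.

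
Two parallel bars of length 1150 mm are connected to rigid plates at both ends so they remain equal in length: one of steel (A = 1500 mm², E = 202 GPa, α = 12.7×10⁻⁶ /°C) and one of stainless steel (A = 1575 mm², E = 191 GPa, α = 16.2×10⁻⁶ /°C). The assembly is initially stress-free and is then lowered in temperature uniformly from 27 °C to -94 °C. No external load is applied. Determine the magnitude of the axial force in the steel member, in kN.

The stainless steel has the larger α, so on cooling it would change length more than the steel if both were free. The rigid plates force a common final length, so the stainless steel is put into tension and the steel into compression, with equal and opposite forces P (no external load).
Compatibility of the two members (thermal + elastic change equal): (α₁ − α₂)ΔT = P·[1/(A₁E₁) + 1/(A₂E₂)].
|α₁ − α₂|·ΔT = 3.5×10⁻⁶ × 121 = 0.0004235.
1/(A₁E₁) + 1/(A₂E₂) = 1/(1500×202×10³) + 1/(1575×191×10³) = 6.625×10⁻⁹ N⁻¹.
So P = 0.0004235 / 6.625×10⁻⁹ = 63.93 kN.

P ≈ 63.9 kN (compressive in the steel)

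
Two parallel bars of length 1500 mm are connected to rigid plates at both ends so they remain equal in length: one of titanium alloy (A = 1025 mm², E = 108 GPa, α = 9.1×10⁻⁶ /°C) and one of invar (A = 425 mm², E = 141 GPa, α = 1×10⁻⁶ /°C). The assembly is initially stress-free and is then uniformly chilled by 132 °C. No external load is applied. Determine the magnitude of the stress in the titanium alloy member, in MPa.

σ ≈ 40.6 MPa (tensile)

Both members must finish at the same length. With the larger α, the titanium alloy tends to over-contract; the plates restrain it, putting the titanium alloy in tension and the invar in compression. With no external load the two internal forces are equal and opposite, magnitude P.
Compatibility of the two members (thermal + elastic change equal): (α₁ − α₂)ΔT = P·[1/(A₁E₁) + 1/(A₂E₂)].
|α₁ − α₂|·ΔT = 8.1×10⁻⁶ × 132 = 0.001069.
1/(A₁E₁) + 1/(A₂E₂) = 1/(1025×108×10³) + 1/(425×141×10³) = 2.572×10⁻⁸ N⁻¹.
P = 0.001069 / 2.572×10⁻⁸ = 41570 N = 41.57 kN.
σ_{titanium alloy} = P/A₁ = 41570/1025 = 40.56 MPa, tensile.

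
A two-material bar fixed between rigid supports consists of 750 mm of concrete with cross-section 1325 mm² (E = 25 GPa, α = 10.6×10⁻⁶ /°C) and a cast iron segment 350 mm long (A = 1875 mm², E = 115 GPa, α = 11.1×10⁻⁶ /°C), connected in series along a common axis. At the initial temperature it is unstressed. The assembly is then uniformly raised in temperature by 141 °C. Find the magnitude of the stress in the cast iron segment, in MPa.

σ ≈ 36.7 MPa (compressive)

With the walls removed the bar would change length by δ_free = Σ αᵢΔT Lᵢ = 10.6×10⁻⁶×141×750 + 11.1×10⁻⁶×141×350 = 1.669 mm.
The rigid supports impose zero overall length change; the single axial force P common to all segments must satisfy P Σ Lᵢ/(AᵢEᵢ) = δ_free.
Σ Lᵢ/(AᵢEᵢ) = 750/(1325×25×10³) + 350/(1875×115×10³) = 2.426×10⁻⁵ mm/N.
So P = 1.669 / 2.426×10⁻⁵ = 68.77 kN, compressive.
σ_{cast iron} = P / A = 68770 / 1875 = 36.68 MPa.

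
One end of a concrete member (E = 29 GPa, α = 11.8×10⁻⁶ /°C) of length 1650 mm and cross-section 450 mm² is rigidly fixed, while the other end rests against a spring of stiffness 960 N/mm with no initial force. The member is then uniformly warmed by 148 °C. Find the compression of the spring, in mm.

δ ≈ 2.57 mm

If the spring were absent the member would lengthen by αΔT L = 11.8×10⁻⁶ × 148 × 1650 = 2.882 mm.
Let P be the compressive force at the spring. The member shortens elastically by PL/(AE) and the spring compresses by P/k; together these equal δ_free.
So P = δ_free / [L/(AE) + 1/k] = 2.882 / [ 1650/(450×29×10³) + 1/(960) ].
P = 2.882 / 0.001168 = 2467 N.
Spring compression = P/k = 2467/(960) = 2.57 mm.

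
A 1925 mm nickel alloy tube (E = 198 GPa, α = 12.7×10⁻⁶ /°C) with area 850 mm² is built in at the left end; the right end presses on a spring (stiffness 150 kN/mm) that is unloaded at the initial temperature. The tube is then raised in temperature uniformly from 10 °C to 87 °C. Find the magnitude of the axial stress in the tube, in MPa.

Free thermal expansion: δ_free = αΔT L = 12.7×10⁻⁶ × 77 × 1925 = 1.882 mm.
With a force P in the spring, the elastic change of the tube is PL/(AE) and that of the spring is P/k; compatibility requires their sum to equal δ_free.
So P = δ_free / [L/(AE) + 1/k] = 1.882 / [ 1925/(850×198×10³) + 1/(150×10³) ].
P = 1.882 / 1.81×10⁻⁵ = 104000 N.
σ = P/A = 104000/850 = 122.3 MPa.

σ ≈ 122 MPa (compressive)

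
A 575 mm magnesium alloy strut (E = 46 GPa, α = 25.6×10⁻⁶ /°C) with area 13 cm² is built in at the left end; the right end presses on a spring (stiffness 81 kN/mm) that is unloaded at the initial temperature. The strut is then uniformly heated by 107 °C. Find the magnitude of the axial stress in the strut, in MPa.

If the spring were absent the strut would lengthen by αΔT L = 25.6×10⁻⁶ × 107 × 575 = 1.575 mm.
Let P be the compressive force at the spring. The strut shortens elastically by PL/(AE) and the spring compresses by P/k; together these equal δ_free.
So P = δ_free / [L/(AE) + 1/k] = 1.575 / [ 575/(1300×46×10³) + 1/(81×10³) ].
P = 1.575 / 2.196×10⁻⁵ = 71720 N.
σ = P/A = 71720/1300 = 55.17 MPa.

σ ≈ 55.2 MPa (compressive)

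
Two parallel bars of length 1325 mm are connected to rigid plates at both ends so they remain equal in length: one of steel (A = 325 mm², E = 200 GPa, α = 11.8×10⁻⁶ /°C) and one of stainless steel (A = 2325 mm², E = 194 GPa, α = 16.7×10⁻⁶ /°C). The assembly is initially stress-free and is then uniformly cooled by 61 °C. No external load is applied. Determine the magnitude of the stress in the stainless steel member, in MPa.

Both members must finish at the same length. With the larger α, the stainless steel tends to over-contract; the plates restrain it, putting the stainless steel in tension and the steel in compression. With no external load the two internal forces are equal and opposite, magnitude P.
Setting the final lengths equal and cancelling L: (α₁ − α₂)ΔT = P/(A₁E₁) + P/(A₂E₂).
|α₁ − α₂|·ΔT = 4.9×10⁻⁶ × 61 = 0.0002989.
1/(A₁E₁) + 1/(A₂E₂) = 1/(325×200×10³) + 1/(2325×194×10³) = 1.76×10⁻⁸ N⁻¹.
So P = 0.0002989 / 1.76×10⁻⁸ = 16.98 kN.
σ_{stainless steel} = P/A₂ = 16980/2325 = 7.304 MPa, tensile.

σ ≈ 7.3 MPa (tensile)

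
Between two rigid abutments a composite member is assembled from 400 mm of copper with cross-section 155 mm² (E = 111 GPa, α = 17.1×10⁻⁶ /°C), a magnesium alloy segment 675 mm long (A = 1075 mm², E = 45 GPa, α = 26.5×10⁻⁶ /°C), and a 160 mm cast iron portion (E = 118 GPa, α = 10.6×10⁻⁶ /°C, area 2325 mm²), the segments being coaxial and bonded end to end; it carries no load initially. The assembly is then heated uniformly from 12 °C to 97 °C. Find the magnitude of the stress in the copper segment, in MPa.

With the walls removed the bar would change length by δ_free = Σ αᵢΔT Lᵢ = 17.1×10⁻⁶×85×400 + 26.5×10⁻⁶×85×675 + 10.6×10⁻⁶×85×160 = 2.246 mm.
Since the ends are fixed, an axial force P builds up, equal in every segment, with P · Σ Lᵢ/(AᵢEᵢ) = δ_free.
The series flexibility is Σ Lᵢ/(AᵢEᵢ) = 400/(155×111×10³) + 675/(1075×45×10³) + 160/(2325×118×10³) = 3.779×10⁻⁵ mm/N.
Hence P = δ_free / Σ(L/AE) = 2.246/3.779×10⁻⁵ = 59.44 kN (compressive).
σ_{copper} = P / A = 59440 / 155 = 383.5 MPa.

σ ≈ 383 MPa (compressive)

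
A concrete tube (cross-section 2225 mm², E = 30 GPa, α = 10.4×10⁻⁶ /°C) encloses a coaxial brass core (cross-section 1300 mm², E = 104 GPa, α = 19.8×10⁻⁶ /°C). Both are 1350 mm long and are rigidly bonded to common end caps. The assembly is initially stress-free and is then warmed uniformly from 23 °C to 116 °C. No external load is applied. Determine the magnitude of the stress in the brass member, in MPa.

The brass has the larger α, so on heating it would change length more than the concrete if both were free. The rigid plates force a common final length, so the brass is put into compression and the concrete into tension, with equal and opposite forces P (no external load).
Compatibility of the two members (thermal + elastic change equal): (α₁ − α₂)ΔT = P·[1/(A₁E₁) + 1/(A₂E₂)].
|α₁ − α₂|·ΔT = 9.4×10⁻⁶ × 93 = 0.0008742.
1/(A₁E₁) + 1/(A₂E₂) = 1/(2225×30×10³) + 1/(1300×104×10³) = 2.238×10⁻⁸ N⁻¹.
So P = 0.0008742 / 2.238×10⁻⁸ = 39.07 kN.
σ_{brass} = P/A₂ = 39070/1300 = 30.05 MPa, compressive.

σ ≈ 30.1 MPa (compressive)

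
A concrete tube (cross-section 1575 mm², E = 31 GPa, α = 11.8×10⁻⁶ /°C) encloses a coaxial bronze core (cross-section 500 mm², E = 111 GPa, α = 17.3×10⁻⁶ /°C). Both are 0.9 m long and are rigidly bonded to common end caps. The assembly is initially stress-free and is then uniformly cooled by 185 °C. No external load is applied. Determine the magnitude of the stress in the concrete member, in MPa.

Both members must finish at the same length. With the larger α, the bronze tends to over-contract; the plates restrain it, putting the bronze in tension and the concrete in compression. With no external load the two internal forces are equal and opposite, magnitude P.
Equating the net (thermal + elastic) strains gives |α₁ − α₂|·ΔT = P·[1/(A₁E₁) + 1/(A₂E₂)].
|α₁ − α₂|·ΔT = 5.5×10⁻⁶ × 185 = 0.001017.
1/(A₁E₁) + 1/(A₂E₂) = 1/(1575×31×10³) + 1/(500×111×10³) = 3.85×10⁻⁸ N⁻¹.
So P = 0.001017 / 3.85×10⁻⁸ = 26.43 kN.
σ_{concrete} = P/A₁ = 26430/1575 = 16.78 MPa, compressive.

σ ≈ 16.8 MPa (compressive)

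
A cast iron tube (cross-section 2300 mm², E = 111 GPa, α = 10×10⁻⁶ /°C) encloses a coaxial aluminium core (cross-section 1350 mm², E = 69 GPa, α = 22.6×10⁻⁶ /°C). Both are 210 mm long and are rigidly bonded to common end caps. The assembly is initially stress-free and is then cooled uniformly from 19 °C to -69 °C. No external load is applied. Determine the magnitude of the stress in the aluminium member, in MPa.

Equilibrium of a rigid end plate with no external load gives equal and opposite internal forces ±P in the two members. Since α_{aluminium} > α_{cast iron}, cooling drives the aluminium into tension and the cast iron into compression.
Compatibility of the two members (thermal + elastic change equal): (α₁ − α₂)ΔT = P·[1/(A₁E₁) + 1/(A₂E₂)].
|α₁ − α₂|·ΔT = 12.6×10⁻⁶ × 88 = 0.001109.
1/(A₁E₁) + 1/(A₂E₂) = 1/(2300×111×10³) + 1/(1350×69×10³) = 1.465×10⁻⁸ N⁻¹.
So P = 0.001109 / 1.465×10⁻⁸ = 75.67 kN.
σ_{aluminium} = P/A₂ = 75670/1350 = 56.05 MPa, tensile.

σ ≈ 56.1 MPa (tensile)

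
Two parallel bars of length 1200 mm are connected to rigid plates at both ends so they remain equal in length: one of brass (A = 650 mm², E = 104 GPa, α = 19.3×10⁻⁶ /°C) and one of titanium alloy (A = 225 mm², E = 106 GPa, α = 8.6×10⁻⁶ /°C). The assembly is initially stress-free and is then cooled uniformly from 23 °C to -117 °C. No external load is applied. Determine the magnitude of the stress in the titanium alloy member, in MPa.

Equilibrium of a rigid end plate with no external load gives equal and opposite internal forces ±P in the two members. Since α_{brass} > α_{titanium alloy}, cooling drives the brass into tension and the titanium alloy into compression.
Equating the net (thermal + elastic) strains gives |α₁ − α₂|·ΔT = P·[1/(A₁E₁) + 1/(A₂E₂)].
|α₁ − α₂|·ΔT = 10.7×10⁻⁶ × 140 = 0.001498.
1/(A₁E₁) + 1/(A₂E₂) = 1/(650×104×10³) + 1/(225×106×10³) = 5.672×10⁻⁸ N⁻¹.
P = 0.001498 / 5.672×10⁻⁸ = 26410 N = 26.41 kN.
σ_{titanium alloy} = P/A₂ = 26410/225 = 117.4 MPa, compressive.

σ ≈ 117 MPa (compressive)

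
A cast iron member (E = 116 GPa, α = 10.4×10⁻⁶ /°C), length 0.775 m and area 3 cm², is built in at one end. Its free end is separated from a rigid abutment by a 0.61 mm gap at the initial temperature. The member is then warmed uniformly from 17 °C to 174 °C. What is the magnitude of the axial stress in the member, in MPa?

Unrestrained expansion: δ_free = αΔT L = 10.4×10⁻⁶ × 157 × 775 = 1.265 mm.
After closing the 0.61 mm clearance, 1.265 − 0.61 = 0.6554 mm of expansion remains to be suppressed by the wall.
Compatibility: PL/(AE) = 0.6554 mm, so σ = P/A = E × (0.6554/775) = 98.1 MPa.

σ ≈ 98.1 MPa (compressive)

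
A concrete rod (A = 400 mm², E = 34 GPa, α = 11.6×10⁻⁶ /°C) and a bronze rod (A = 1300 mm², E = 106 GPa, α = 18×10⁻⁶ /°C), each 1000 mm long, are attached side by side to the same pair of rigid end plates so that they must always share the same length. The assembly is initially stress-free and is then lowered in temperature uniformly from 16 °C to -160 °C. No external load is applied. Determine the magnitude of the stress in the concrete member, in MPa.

Both members must finish at the same length. With the larger α, the bronze tends to over-contract; the plates restrain it, putting the bronze in tension and the concrete in compression. With no external load the two internal forces are equal and opposite, magnitude P.
Equating the net (thermal + elastic) strains gives |α₁ − α₂|·ΔT = P·[1/(A₁E₁) + 1/(A₂E₂)].
|α₁ − α₂|·ΔT = 6.4×10⁻⁶ × 176 = 0.001126.
1/(A₁E₁) + 1/(A₂E₂) = 1/(400×34×10³) + 1/(1300×106×10³) = 8.079×10⁻⁸ N⁻¹.
P = 0.001126 / 8.079×10⁻⁸ = 13940 N = 13.94 kN.
σ_{concrete} = P/A₁ = 13940/400 = 34.86 MPa, compressive.

σ ≈ 34.9 MPa (compressive)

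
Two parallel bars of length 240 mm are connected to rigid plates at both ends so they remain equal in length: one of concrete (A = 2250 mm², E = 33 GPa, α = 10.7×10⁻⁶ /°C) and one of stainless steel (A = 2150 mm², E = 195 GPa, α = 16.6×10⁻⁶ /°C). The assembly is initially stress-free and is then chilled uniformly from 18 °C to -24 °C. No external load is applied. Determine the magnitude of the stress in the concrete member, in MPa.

σ ≈ 6.95 MPa (compressive)

The stainless steel has the larger α, so on cooling it would change length more than the concrete if both were free. The rigid plates force a common final length, so the stainless steel is put into tension and the concrete into compression, with equal and opposite forces P (no external load).
Equating the net (thermal + elastic) strains gives |α₁ − α₂|·ΔT = P·[1/(A₁E₁) + 1/(A₂E₂)].
|α₁ − α₂|·ΔT = 5.9×10⁻⁶ × 42 = 0.0002478.
1/(A₁E₁) + 1/(A₂E₂) = 1/(2250×33×10³) + 1/(2150×195×10³) = 1.585×10⁻⁸ N⁻¹.
So P = 0.0002478 / 1.585×10⁻⁸ = 15.63 kN.
σ_{concrete} = P/A₁ = 15630/2250 = 6.947 MPa, compressive.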